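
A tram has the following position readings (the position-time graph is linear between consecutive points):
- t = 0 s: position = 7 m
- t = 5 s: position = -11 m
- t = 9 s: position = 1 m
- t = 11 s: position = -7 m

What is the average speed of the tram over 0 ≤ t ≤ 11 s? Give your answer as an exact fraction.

38/11 m/s

Average speed = (total path length)/(elapsed time); on a piecewise-linear x-t graph the path length is Σ|Δx|.
0–5 s: |Δx| = |-11 − 7| = 18 m
5–9 s: |Δx| = |1 − -11| = 12 m
9–11 s: |Δx| = |-7 − 1| = 8 m
Total path = 38 m; average speed = 38/11 = 38/11 m/s.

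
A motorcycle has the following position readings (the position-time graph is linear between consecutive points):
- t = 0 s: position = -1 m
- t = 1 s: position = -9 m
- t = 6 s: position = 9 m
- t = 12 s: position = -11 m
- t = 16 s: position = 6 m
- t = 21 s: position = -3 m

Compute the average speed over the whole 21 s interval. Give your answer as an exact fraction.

Average speed = (total path length)/(elapsed time); on a piecewise-linear x-t graph the path length is Σ|Δx|.
0–1 s: |Δx| = |-9 − -1| = 8 m
1–6 s: |Δx| = |9 − -9| = 18 m
6–12 s: |Δx| = |-11 − 9| = 20 m
12–16 s: |Δx| = |6 − -11| = 17 m
16–21 s: |Δx| = |-3 − 6| = 9 m
Total path = 72 m; average speed = 72/21 = 24/7 m/s.

24/7 m/s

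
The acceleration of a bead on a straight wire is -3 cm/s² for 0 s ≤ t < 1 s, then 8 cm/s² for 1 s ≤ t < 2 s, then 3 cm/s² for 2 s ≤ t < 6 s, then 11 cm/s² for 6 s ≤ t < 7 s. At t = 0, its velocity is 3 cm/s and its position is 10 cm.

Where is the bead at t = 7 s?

97 cm

On each constant-a segment, Δv = aΔt and Δx = v₀Δt + ½aΔt²; chain segment to segment.
0–1 s: v starts 3 cm/s; Δx = 3·1 + ½·-3·1² = 1.5 cm; v ends 0 cm/s.
1–2 s: v starts 0 cm/s; Δx = 0·1 + ½·8·1² = 4 cm; v ends 8 cm/s.
2–6 s: v starts 8 cm/s; Δx = 8·4 + ½·3·4² = 56 cm; v ends 20 cm/s.
6–7 s: v starts 20 cm/s; Δx = 20·1 + ½·11·1² = 25.5 cm; v ends 31 cm/s.
x(7) = 10 + Σ Δx = 97 cm.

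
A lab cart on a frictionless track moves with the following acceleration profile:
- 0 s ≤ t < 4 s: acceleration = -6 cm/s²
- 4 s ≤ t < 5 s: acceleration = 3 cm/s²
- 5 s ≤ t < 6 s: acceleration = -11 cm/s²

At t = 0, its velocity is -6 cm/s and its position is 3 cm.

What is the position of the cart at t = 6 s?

-130 cm

On each constant-a segment, Δv = aΔt and Δx = v₀Δt + ½aΔt²; chain segment to segment.
0–4 s: v starts -6 cm/s; Δx = -6·4 + ½·-6·4² = -72 cm; v ends -30 cm/s.
4–5 s: v starts -30 cm/s; Δx = -30·1 + ½·3·1² = -28.5 cm; v ends -27 cm/s.
5–6 s: v starts -27 cm/s; Δx = -27·1 + ½·-11·1² = -32.5 cm; v ends -38 cm/s.
x(6) = 3 + Σ Δx = -130 cm.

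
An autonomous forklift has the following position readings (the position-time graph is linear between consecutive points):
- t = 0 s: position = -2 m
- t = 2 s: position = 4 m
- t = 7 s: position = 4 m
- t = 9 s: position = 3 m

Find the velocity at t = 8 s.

Velocity is the slope of the x-t graph on 7–9 s: (3 − 4)/(9 − 7) = -0.5 m/s.

-0.5 m/s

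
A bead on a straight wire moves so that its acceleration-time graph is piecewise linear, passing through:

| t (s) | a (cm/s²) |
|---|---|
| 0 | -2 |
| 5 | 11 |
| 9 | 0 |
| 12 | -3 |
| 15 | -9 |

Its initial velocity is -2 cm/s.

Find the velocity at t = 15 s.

20 cm/s

Δv equals the area under the a-t graph; then v = v₀ + Δv.
0–5 s: ½(-2 + 11)(5) = 22.5 cm/s
5–9 s: ½(11 + 0)(4) = 22 cm/s
9–12 s: ½(0 + -3)(3) = -4.5 cm/s
12–15 s: ½(-3 + -9)(3) = -18 cm/s
Δv = 22 cm/s, so v(15) = -2 + (22) = 20 cm/s.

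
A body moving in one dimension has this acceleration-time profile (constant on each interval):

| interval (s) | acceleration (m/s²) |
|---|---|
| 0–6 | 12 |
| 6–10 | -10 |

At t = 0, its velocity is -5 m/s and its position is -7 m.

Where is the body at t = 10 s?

367 m

On each constant-a segment, Δv = aΔt and Δx = v₀Δt + ½aΔt²; chain segment to segment.
0–6 s: v starts -5 m/s; Δx = -5·6 + ½·12·6² = 186 m; v ends 67 m/s.
6–10 s: v starts 67 m/s; Δx = 67·4 + ½·-10·4² = 188 m; v ends 27 m/s.
x(10) = -7 + Σ Δx = 367 m.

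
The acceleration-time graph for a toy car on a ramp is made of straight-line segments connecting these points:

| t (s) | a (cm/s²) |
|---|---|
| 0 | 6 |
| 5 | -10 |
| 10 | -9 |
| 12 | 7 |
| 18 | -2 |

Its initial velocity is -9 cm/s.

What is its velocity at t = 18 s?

-53.5 cm/s

Δv equals the area under the a-t graph; then v = v₀ + Δv.
0–5 s: ½(6 + -10)(5) = -10 cm/s
5–10 s: ½(-10 + -9)(5) = -47.5 cm/s
10–12 s: ½(-9 + 7)(2) = -2 cm/s
12–18 s: ½(7 + -2)(6) = 15 cm/s
Δv = -44.5 cm/s, so v(18) = -9 + (-44.5) = -53.5 cm/s.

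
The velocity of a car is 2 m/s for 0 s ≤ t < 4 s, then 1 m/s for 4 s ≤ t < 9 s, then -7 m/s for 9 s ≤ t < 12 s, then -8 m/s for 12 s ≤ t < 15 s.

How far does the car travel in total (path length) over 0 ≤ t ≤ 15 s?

58 m

Distance (not displacement) is the total path length: add the absolute areas under v-t.
0–4 s: |2| × 4 = 8 m
4–9 s: |1| × 5 = 5 m
9–12 s: |-7| × 3 = 21 m
12–15 s: |-8| × 3 = 24 m
Total distance = 58 m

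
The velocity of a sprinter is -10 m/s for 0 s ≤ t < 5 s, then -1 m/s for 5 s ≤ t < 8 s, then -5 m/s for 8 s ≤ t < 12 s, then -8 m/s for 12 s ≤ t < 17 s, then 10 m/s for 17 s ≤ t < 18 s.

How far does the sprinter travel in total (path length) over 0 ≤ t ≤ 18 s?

Distance (not displacement) is the total path length: add the absolute areas under v-t.
0–5 s: |-10| × 5 = 50 m
5–8 s: |-1| × 3 = 3 m
8–12 s: |-5| × 4 = 20 m
12–17 s: |-8| × 5 = 40 m
17–18 s: |10| × 1 = 10 m
Total distance = 123 m

123 m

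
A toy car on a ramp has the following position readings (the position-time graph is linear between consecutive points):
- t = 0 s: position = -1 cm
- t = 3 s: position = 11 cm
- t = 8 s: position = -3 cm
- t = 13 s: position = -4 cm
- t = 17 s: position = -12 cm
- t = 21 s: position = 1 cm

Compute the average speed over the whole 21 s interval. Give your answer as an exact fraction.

16/7 cm/s

Average speed = (total path length)/(elapsed time); on a piecewise-linear x-t graph the path length is Σ|Δx|.
0–3 s: |Δx| = |11 − -1| = 12 cm
3–8 s: |Δx| = |-3 − 11| = 14 cm
8–13 s: |Δx| = |-4 − -3| = 1 cm
13–17 s: |Δx| = |-12 − -4| = 8 cm
17–21 s: |Δx| = |1 − -12| = 13 cm
Total path = 48 cm; average speed = 48/21 = 16/7 cm/s.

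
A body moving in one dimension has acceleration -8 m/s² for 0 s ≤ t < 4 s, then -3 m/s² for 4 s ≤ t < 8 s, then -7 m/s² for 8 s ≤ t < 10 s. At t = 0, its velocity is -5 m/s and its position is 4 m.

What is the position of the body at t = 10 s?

-364 m

On each constant-a segment, Δv = aΔt and Δx = v₀Δt + ½aΔt²; chain segment to segment.
0–4 s: v starts -5 m/s; Δx = -5·4 + ½·-8·4² = -84 m; v ends -37 m/s.
4–8 s: v starts -37 m/s; Δx = -37·4 + ½·-3·4² = -172 m; v ends -49 m/s.
8–10 s: v starts -49 m/s; Δx = -49·2 + ½·-7·2² = -112 m; v ends -63 m/s.
x(10) = 4 + Σ Δx = -364 m.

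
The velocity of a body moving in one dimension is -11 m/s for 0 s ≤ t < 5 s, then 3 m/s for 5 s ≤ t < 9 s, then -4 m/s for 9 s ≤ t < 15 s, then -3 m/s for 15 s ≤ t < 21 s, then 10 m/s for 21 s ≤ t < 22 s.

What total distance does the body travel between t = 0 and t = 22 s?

Total distance travelled is ∫|v| dt — sum the magnitudes of each area piece.
0–5 s: |-11| × 5 = 55 m
5–9 s: |3| × 4 = 12 m
9–15 s: |-4| × 6 = 24 m
15–21 s: |-3| × 6 = 18 m
21–22 s: |10| × 1 = 10 m
Total distance = 119 m

119 m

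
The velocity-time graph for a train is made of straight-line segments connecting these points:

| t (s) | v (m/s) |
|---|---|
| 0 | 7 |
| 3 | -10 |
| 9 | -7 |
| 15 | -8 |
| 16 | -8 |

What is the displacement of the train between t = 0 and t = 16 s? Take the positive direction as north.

-108.5 m

Displacement is the signed area under the v-t curve.
0–3 s: ½(7 + -10)(3) = -4.5 m
3–9 s: ½(-10 + -7)(6) = -51 m
9–15 s: ½(-7 + -8)(6) = -45 m
15–16 s: -8 × 1 = -8 m
Net displacement = -108.5 m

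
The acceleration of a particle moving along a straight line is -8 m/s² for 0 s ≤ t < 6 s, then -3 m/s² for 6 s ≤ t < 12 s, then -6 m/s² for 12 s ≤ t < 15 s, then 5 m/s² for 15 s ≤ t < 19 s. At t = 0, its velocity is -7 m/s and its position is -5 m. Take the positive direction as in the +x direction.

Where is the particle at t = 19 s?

-1145 m

On each constant-a segment, Δv = aΔt and Δx = v₀Δt + ½aΔt²; chain segment to segment.
0–6 s: v starts -7 m/s; Δx = -7·6 + ½·-8·6² = -186 m; v ends -55 m/s.
6–12 s: v starts -55 m/s; Δx = -55·6 + ½·-3·6² = -384 m; v ends -73 m/s.
12–15 s: v starts -73 m/s; Δx = -73·3 + ½·-6·3² = -246 m; v ends -91 m/s.
15–19 s: v starts -91 m/s; Δx = -91·4 + ½·5·4² = -324 m; v ends -71 m/s.
x(19) = -5 + Σ Δx = -1145 m.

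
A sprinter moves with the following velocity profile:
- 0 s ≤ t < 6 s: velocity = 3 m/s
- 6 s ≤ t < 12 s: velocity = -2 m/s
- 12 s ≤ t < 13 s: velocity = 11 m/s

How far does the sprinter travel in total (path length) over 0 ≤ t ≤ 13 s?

Total distance travelled is ∫|v| dt — sum the magnitudes of each area piece.
0–6 s: |3| × 6 = 18 m
6–12 s: |-2| × 6 = 12 m
12–13 s: |11| × 1 = 11 m
Total distance = 41 m

41 m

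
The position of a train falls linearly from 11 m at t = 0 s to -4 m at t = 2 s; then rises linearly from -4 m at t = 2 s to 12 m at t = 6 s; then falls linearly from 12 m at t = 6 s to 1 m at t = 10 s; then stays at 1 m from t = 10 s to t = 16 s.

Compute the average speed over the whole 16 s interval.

Average speed = (total path length)/(elapsed time); on a piecewise-linear x-t graph the path length is Σ|Δx|.
0–2 s: |Δx| = |-4 − 11| = 15 m
2–6 s: |Δx| = |12 − -4| = 16 m
6–10 s: |Δx| = |1 − 12| = 11 m
10–16 s: |Δx| = |1 − 1| = 0 m
Total path = 42 m; average speed = 42/16 = 2.625 m/s.

2.625 m/s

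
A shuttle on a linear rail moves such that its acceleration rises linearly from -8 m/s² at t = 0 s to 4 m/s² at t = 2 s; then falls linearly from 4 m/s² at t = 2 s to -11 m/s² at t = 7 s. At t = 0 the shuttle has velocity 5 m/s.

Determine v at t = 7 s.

Δv equals the area under the a-t graph; then v = v₀ + Δv.
0–2 s: ½(-8 + 4)(2) = -4 m/s
2–7 s: ½(4 + -11)(5) = -17.5 m/s
Δv = -21.5 m/s, so v(7) = 5 + (-21.5) = -16.5 m/s.

-16.5 m/s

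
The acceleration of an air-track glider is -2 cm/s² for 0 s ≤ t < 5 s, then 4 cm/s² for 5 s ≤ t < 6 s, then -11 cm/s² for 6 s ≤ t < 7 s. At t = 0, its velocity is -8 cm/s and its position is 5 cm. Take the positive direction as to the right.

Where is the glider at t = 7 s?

-95.5 cm

On each constant-a segment, Δv = aΔt and Δx = v₀Δt + ½aΔt²; chain segment to segment.
0–5 s: v starts -8 cm/s; Δx = -8·5 + ½·-2·5² = -65 cm; v ends -18 cm/s.
5–6 s: v starts -18 cm/s; Δx = -18·1 + ½·4·1² = -16 cm; v ends -14 cm/s.
6–7 s: v starts -14 cm/s; Δx = -14·1 + ½·-11·1² = -19.5 cm; v ends -25 cm/s.
x(7) = 5 + Σ Δx = -95.5 cm.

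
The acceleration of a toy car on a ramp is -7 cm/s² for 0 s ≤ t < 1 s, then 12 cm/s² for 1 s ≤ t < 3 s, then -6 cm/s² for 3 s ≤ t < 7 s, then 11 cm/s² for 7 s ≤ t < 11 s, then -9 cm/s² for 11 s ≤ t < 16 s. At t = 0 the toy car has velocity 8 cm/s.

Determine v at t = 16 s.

0 cm/s

Δv equals the area under the a-t graph; then v = v₀ + Δv.
0–1 s: -7 × 1 = -7 cm/s
1–3 s: 12 × 2 = 24 cm/s
3–7 s: -6 × 4 = -24 cm/s
7–11 s: 11 × 4 = 44 cm/s
11–16 s: -9 × 5 = -45 cm/s
Δv = -8 cm/s, so v(16) = 8 + (-8) = 0 cm/s.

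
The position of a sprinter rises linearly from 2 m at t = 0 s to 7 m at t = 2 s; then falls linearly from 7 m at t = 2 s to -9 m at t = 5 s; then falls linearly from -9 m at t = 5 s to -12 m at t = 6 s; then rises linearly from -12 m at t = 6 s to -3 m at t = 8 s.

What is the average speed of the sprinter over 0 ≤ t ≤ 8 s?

4.125 m/s

Average speed = (total path length)/(elapsed time); on a piecewise-linear x-t graph the path length is Σ|Δx|.
0–2 s: |Δx| = |7 − 2| = 5 m
2–5 s: |Δx| = |-9 − 7| = 16 m
5–6 s: |Δx| = |-12 − -9| = 3 m
6–8 s: |Δx| = |-3 − -12| = 9 m
Total path = 33 m; average speed = 33/8 = 4.125 m/s.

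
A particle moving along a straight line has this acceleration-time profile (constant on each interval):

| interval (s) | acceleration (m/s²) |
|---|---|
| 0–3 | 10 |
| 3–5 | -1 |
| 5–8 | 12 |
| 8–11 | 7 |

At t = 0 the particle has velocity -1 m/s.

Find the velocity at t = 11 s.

84 m/s

Δv equals the area under the a-t graph; then v = v₀ + Δv.
0–3 s: 10 × 3 = 30 m/s
3–5 s: -1 × 2 = -2 m/s
5–8 s: 12 × 3 = 36 m/s
8–11 s: 7 × 3 = 21 m/s
Δv = 85 m/s, so v(11) = -1 + (85) = 84 m/s.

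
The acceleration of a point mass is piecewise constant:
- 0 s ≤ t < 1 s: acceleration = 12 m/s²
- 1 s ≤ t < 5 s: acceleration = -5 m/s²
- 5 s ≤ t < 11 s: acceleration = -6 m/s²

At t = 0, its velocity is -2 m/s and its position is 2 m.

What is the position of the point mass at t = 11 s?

On each constant-a segment, Δv = aΔt and Δx = v₀Δt + ½aΔt²; chain segment to segment.
0–1 s: v starts -2 m/s; Δx = -2·1 + ½·12·1² = 4 m; v ends 10 m/s.
1–5 s: v starts 10 m/s; Δx = 10·4 + ½·-5·4² = 0 m; v ends -10 m/s.
5–11 s: v starts -10 m/s; Δx = -10·6 + ½·-6·6² = -168 m; v ends -46 m/s.
x(11) = 2 + Σ Δx = -162 m.

-162 m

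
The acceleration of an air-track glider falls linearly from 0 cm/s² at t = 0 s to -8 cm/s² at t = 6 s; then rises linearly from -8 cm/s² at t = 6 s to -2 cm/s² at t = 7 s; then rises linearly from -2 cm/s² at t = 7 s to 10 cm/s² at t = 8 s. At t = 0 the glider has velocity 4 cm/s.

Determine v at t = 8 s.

-21 cm/s

Δv equals the area under the a-t graph; then v = v₀ + Δv.
0–6 s: ½(0 + -8)(6) = -24 cm/s
6–7 s: ½(-8 + -2)(1) = -5 cm/s
7–8 s: ½(-2 + 10)(1) = 4 cm/s
Δv = -25 cm/s, so v(8) = 4 + (-25) = -21 cm/s.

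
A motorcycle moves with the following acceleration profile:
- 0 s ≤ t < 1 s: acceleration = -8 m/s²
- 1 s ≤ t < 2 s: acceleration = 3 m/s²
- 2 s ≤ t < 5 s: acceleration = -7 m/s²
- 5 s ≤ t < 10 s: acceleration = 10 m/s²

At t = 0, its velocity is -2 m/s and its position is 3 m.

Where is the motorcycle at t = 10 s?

On each constant-a segment, Δv = aΔt and Δx = v₀Δt + ½aΔt²; chain segment to segment.
0–1 s: v starts -2 m/s; Δx = -2·1 + ½·-8·1² = -6 m; v ends -10 m/s.
1–2 s: v starts -10 m/s; Δx = -10·1 + ½·3·1² = -8.5 m; v ends -7 m/s.
2–5 s: v starts -7 m/s; Δx = -7·3 + ½·-7·3² = -52.5 m; v ends -28 m/s.
5–10 s: v starts -28 m/s; Δx = -28·5 + ½·10·5² = -15 m; v ends 22 m/s.
x(10) = 3 + Σ Δx = -79 m.

-79 m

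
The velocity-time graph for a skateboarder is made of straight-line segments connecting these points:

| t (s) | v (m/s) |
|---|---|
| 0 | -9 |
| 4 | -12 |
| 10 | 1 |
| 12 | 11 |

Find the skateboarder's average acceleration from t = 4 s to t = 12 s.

Average acceleration = Δv/Δt = (11 − -12)/(12 − 4) = 2.875 m/s².

2.875 m/s²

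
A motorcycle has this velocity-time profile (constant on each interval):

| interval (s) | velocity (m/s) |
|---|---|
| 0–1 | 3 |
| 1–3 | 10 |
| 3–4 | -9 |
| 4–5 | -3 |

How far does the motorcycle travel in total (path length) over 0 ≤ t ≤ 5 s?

Distance (not displacement) is the total path length: add the absolute areas under v-t.
0–1 s: |3| × 1 = 3 m
1–3 s: |10| × 2 = 20 m
3–4 s: |-9| × 1 = 9 m
4–5 s: |-3| × 1 = 3 m
Total distance = 35 m

35 m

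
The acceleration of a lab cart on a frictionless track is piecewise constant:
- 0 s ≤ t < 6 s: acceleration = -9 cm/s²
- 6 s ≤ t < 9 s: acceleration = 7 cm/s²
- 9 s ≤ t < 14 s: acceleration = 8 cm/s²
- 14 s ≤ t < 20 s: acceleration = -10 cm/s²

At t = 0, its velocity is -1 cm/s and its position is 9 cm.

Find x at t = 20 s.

On each constant-a segment, Δv = aΔt and Δx = v₀Δt + ½aΔt²; chain segment to segment.
0–6 s: v starts -1 cm/s; Δx = -1·6 + ½·-9·6² = -168 cm; v ends -55 cm/s.
6–9 s: v starts -55 cm/s; Δx = -55·3 + ½·7·3² = -133.5 cm; v ends -34 cm/s.
9–14 s: v starts -34 cm/s; Δx = -34·5 + ½·8·5² = -70 cm; v ends 6 cm/s.
14–20 s: v starts 6 cm/s; Δx = 6·6 + ½·-10·6² = -144 cm; v ends -54 cm/s.
x(20) = 9 + Σ Δx = -506.5 cm.

-506.5 cm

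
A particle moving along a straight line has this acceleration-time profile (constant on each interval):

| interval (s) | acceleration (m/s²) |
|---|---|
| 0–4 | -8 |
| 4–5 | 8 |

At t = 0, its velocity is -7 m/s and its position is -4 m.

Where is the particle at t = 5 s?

On each constant-a segment, Δv = aΔt and Δx = v₀Δt + ½aΔt²; chain segment to segment.
0–4 s: v starts -7 m/s; Δx = -7·4 + ½·-8·4² = -92 m; v ends -39 m/s.
4–5 s: v starts -39 m/s; Δx = -39·1 + ½·8·1² = -35 m; v ends -31 m/s.
x(5) = -4 + Σ Δx = -131 m.

-131 m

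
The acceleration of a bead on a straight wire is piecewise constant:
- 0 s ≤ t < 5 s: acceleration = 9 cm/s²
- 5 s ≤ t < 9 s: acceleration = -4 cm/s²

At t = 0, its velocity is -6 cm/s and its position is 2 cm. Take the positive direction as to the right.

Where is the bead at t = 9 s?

208.5 cm

On each constant-a segment, Δv = aΔt and Δx = v₀Δt + ½aΔt²; chain segment to segment.
0–5 s: v starts -6 cm/s; Δx = -6·5 + ½·9·5² = 82.5 cm; v ends 39 cm/s.
5–9 s: v starts 39 cm/s; Δx = 39·4 + ½·-4·4² = 124 cm; v ends 23 cm/s.
x(9) = 2 + Σ Δx = 208.5 cm.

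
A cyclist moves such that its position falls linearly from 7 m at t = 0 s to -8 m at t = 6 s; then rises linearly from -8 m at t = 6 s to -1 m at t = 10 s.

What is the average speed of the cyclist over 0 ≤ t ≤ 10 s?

2.2 m/s

Average speed = (total path length)/(elapsed time); on a piecewise-linear x-t graph the path length is Σ|Δx|.
0–6 s: |Δx| = |-8 − 7| = 15 m
6–10 s: |Δx| = |-1 − -8| = 7 m
Total path = 22 m; average speed = 22/10 = 2.2 m/s.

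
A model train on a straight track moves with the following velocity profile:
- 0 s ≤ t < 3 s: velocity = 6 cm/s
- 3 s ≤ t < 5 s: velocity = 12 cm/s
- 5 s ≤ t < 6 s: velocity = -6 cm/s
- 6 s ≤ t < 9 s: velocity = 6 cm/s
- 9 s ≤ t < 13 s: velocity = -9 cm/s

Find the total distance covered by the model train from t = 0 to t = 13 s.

102 cm

Total distance travelled is ∫|v| dt — sum the magnitudes of each area piece.
0–3 s: |6| × 3 = 18 cm
3–5 s: |12| × 2 = 24 cm
5–6 s: |-6| × 1 = 6 cm
6–9 s: |6| × 3 = 18 cm
9–13 s: |-9| × 4 = 36 cm
Total distance = 102 cm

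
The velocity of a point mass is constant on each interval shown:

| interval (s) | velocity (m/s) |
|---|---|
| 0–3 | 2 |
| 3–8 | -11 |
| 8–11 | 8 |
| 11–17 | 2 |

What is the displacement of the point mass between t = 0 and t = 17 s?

Displacement is the signed area under the v-t curve.
0–3 s: 2 × 3 = 6 m
3–8 s: -11 × 5 = -55 m
8–11 s: 8 × 3 = 24 m
11–17 s: 2 × 6 = 12 m
Net displacement = -13 m

-13 m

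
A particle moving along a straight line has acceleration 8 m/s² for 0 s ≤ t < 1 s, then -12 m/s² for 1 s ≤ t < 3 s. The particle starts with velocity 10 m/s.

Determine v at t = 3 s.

-6 m/s

Δv equals the area under the a-t graph; then v = v₀ + Δv.
0–1 s: 8 × 1 = 8 m/s
1–3 s: -12 × 2 = -24 m/s
Δv = -16 m/s, so v(3) = 10 + (-16) = -6 m/s.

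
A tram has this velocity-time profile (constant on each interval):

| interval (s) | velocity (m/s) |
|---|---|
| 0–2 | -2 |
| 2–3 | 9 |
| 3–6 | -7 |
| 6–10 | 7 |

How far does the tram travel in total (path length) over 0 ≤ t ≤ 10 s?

62 m

Distance (not displacement) is the total path length: add the absolute areas under v-t.
0–2 s: |-2| × 2 = 4 m
2–3 s: |9| × 1 = 9 m
3–6 s: |-7| × 3 = 21 m
6–10 s: |7| × 4 = 28 m
Total distance = 62 m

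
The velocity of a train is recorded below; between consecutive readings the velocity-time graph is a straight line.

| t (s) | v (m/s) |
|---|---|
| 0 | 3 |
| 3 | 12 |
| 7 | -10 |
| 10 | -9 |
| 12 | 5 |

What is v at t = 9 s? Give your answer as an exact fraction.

-28/3 m/s

On 7–10 s the graph is linear from -10 to -9 m/s: v(9) = -10 + (-9 − -10)·(9 − 7)/(10 − 7) = -28/3 m/s.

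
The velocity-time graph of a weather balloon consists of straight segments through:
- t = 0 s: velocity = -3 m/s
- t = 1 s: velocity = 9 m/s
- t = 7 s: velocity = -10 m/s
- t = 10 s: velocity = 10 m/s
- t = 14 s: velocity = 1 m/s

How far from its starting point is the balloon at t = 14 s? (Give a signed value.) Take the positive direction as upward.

22 m

Net displacement equals the area under the velocity-time graph (areas below the axis count negative).
0–1 s: ½(-3 + 9)(1) = 3 m
1–7 s: ½(9 + -10)(6) = -3 m
7–10 s: ½(-10 + 10)(3) = 0 m
10–14 s: ½(10 + 1)(4) = 22 m
Net displacement = 22 m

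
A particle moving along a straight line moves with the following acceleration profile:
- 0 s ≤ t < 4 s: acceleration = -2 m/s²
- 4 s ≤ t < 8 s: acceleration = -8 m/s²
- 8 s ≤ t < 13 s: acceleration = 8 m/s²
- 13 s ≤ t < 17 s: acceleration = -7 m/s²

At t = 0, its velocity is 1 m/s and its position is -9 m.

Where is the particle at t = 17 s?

On each constant-a segment, Δv = aΔt and Δx = v₀Δt + ½aΔt²; chain segment to segment.
0–4 s: v starts 1 m/s; Δx = 1·4 + ½·-2·4² = -12 m; v ends -7 m/s.
4–8 s: v starts -7 m/s; Δx = -7·4 + ½·-8·4² = -92 m; v ends -39 m/s.
8–13 s: v starts -39 m/s; Δx = -39·5 + ½·8·5² = -95 m; v ends 1 m/s.
13–17 s: v starts 1 m/s; Δx = 1·4 + ½·-7·4² = -52 m; v ends -27 m/s.
x(17) = -9 + Σ Δx = -260 m.

-260 m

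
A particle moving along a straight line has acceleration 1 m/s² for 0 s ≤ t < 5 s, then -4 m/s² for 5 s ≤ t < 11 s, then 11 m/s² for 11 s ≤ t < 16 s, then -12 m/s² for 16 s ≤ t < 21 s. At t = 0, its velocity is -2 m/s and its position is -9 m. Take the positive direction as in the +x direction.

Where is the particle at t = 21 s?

-8 m

On each constant-a segment, Δv = aΔt and Δx = v₀Δt + ½aΔt²; chain segment to segment.
0–5 s: v starts -2 m/s; Δx = -2·5 + ½·1·5² = 2.5 m; v ends 3 m/s.
5–11 s: v starts 3 m/s; Δx = 3·6 + ½·-4·6² = -54 m; v ends -21 m/s.
11–16 s: v starts -21 m/s; Δx = -21·5 + ½·11·5² = 32.5 m; v ends 34 m/s.
16–21 s: v starts 34 m/s; Δx = 34·5 + ½·-12·5² = 20 m; v ends -26 m/s.
x(21) = -9 + Σ Δx = -8 m.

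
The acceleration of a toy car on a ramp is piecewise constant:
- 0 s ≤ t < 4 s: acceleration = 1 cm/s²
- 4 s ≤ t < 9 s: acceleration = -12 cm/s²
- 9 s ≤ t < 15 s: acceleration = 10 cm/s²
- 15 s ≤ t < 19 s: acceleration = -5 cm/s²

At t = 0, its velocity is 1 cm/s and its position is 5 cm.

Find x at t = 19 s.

-278 cm

On each constant-a segment, Δv = aΔt and Δx = v₀Δt + ½aΔt²; chain segment to segment.
0–4 s: v starts 1 cm/s; Δx = 1·4 + ½·1·4² = 12 cm; v ends 5 cm/s.
4–9 s: v starts 5 cm/s; Δx = 5·5 + ½·-12·5² = -125 cm; v ends -55 cm/s.
9–15 s: v starts -55 cm/s; Δx = -55·6 + ½·10·6² = -150 cm; v ends 5 cm/s.
15–19 s: v starts 5 cm/s; Δx = 5·4 + ½·-5·4² = -20 cm; v ends -15 cm/s.
x(19) = 5 + Σ Δx = -278 cm.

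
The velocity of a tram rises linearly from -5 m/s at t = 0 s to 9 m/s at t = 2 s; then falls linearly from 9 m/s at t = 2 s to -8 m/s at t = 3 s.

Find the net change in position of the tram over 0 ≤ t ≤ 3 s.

4.5 m

Displacement is the signed area under the v-t curve.
0–2 s: ½(-5 + 9)(2) = 4 m
2–3 s: ½(9 + -8)(1) = 0.5 m
Net displacement = 4.5 m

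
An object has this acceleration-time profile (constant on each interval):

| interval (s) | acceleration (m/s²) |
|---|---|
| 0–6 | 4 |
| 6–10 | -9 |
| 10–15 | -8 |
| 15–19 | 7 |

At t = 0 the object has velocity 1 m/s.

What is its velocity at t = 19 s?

Δv equals the area under the a-t graph; then v = v₀ + Δv.
0–6 s: 4 × 6 = 24 m/s
6–10 s: -9 × 4 = -36 m/s
10–15 s: -8 × 5 = -40 m/s
15–19 s: 7 × 4 = 28 m/s
Δv = -24 m/s, so v(19) = 1 + (-24) = -23 m/s.

-23 m/s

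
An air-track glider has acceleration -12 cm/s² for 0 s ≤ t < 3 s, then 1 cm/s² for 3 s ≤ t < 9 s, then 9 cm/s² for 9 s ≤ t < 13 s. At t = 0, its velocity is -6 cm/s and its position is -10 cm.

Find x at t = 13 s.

On each constant-a segment, Δv = aΔt and Δx = v₀Δt + ½aΔt²; chain segment to segment.
0–3 s: v starts -6 cm/s; Δx = -6·3 + ½·-12·3² = -72 cm; v ends -42 cm/s.
3–9 s: v starts -42 cm/s; Δx = -42·6 + ½·1·6² = -234 cm; v ends -36 cm/s.
9–13 s: v starts -36 cm/s; Δx = -36·4 + ½·9·4² = -72 cm; v ends 0 cm/s.
x(13) = -10 + Σ Δx = -388 cm.

-388 cm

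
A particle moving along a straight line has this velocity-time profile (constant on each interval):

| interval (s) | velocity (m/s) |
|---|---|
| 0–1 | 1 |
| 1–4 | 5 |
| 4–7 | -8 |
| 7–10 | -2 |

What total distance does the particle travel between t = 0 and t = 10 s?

Total distance travelled is ∫|v| dt — sum the magnitudes of each area piece.
0–1 s: |1| × 1 = 1 m
1–4 s: |5| × 3 = 15 m
4–7 s: |-8| × 3 = 24 m
7–10 s: |-2| × 3 = 6 m
Total distance = 46 m

46 m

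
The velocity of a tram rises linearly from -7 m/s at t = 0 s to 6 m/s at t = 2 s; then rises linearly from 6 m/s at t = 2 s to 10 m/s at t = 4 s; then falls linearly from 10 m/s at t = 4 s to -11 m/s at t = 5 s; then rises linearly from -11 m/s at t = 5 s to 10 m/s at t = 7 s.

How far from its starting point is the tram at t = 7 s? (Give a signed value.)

Displacement is the signed area under the v-t curve.
0–2 s: ½(-7 + 6)(2) = -1 m
2–4 s: ½(6 + 10)(2) = 16 m
4–5 s: ½(10 + -11)(1) = -0.5 m
5–7 s: ½(-11 + 10)(2) = -1 m
Net displacement = 13.5 m

13.5 m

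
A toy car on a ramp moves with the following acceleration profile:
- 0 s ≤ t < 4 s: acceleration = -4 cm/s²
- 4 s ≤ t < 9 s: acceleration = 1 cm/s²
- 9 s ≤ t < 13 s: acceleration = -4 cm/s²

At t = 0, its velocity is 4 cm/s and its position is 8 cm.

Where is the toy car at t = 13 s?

On each constant-a segment, Δv = aΔt and Δx = v₀Δt + ½aΔt²; chain segment to segment.
0–4 s: v starts 4 cm/s; Δx = 4·4 + ½·-4·4² = -16 cm; v ends -12 cm/s.
4–9 s: v starts -12 cm/s; Δx = -12·5 + ½·1·5² = -47.5 cm; v ends -7 cm/s.
9–13 s: v starts -7 cm/s; Δx = -7·4 + ½·-4·4² = -60 cm; v ends -23 cm/s.
x(13) = 8 + Σ Δx = -115.5 cm.

-115.5 cm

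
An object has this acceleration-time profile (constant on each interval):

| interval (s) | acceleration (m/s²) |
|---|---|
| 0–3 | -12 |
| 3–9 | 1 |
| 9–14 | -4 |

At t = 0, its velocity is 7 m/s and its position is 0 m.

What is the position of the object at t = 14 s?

On each constant-a segment, Δv = aΔt and Δx = v₀Δt + ½aΔt²; chain segment to segment.
0–3 s: v starts 7 m/s; Δx = 7·3 + ½·-12·3² = -33 m; v ends -29 m/s.
3–9 s: v starts -29 m/s; Δx = -29·6 + ½·1·6² = -156 m; v ends -23 m/s.
9–14 s: v starts -23 m/s; Δx = -23·5 + ½·-4·5² = -165 m; v ends -43 m/s.
x(14) = 0 + Σ Δx = -354 m.

-354 m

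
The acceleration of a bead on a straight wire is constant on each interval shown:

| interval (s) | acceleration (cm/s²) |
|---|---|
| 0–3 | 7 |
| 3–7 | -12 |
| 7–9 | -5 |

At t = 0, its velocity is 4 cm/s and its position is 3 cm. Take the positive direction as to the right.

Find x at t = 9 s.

-5.5 cm

On each constant-a segment, Δv = aΔt and Δx = v₀Δt + ½aΔt²; chain segment to segment.
0–3 s: v starts 4 cm/s; Δx = 4·3 + ½·7·3² = 43.5 cm; v ends 25 cm/s.
3–7 s: v starts 25 cm/s; Δx = 25·4 + ½·-12·4² = 4 cm; v ends -23 cm/s.
7–9 s: v starts -23 cm/s; Δx = -23·2 + ½·-5·2² = -56 cm; v ends -33 cm/s.
x(9) = 3 + Σ Δx = -5.5 cm.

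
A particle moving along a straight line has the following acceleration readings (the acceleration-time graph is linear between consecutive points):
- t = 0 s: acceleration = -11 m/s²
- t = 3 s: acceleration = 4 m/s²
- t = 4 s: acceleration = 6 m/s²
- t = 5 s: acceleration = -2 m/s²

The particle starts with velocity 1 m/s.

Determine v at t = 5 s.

Δv equals the area under the a-t graph; then v = v₀ + Δv.
0–3 s: ½(-11 + 4)(3) = -10.5 m/s
3–4 s: ½(4 + 6)(1) = 5 m/s
4–5 s: ½(6 + -2)(1) = 2 m/s
Δv = -3.5 m/s, so v(5) = 1 + (-3.5) = -2.5 m/s.

-2.5 m/s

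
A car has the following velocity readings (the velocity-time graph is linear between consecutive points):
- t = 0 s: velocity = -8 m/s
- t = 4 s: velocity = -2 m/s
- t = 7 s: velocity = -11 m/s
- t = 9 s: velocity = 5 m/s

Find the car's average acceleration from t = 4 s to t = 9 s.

Average acceleration = Δv/Δt = (5 − -2)/(9 − 4) = 1.4 m/s².

1.4 m/s²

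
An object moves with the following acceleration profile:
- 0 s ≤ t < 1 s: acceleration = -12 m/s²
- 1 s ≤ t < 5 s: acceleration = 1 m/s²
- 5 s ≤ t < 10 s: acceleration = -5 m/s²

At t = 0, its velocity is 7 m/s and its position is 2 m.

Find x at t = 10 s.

On each constant-a segment, Δv = aΔt and Δx = v₀Δt + ½aΔt²; chain segment to segment.
0–1 s: v starts 7 m/s; Δx = 7·1 + ½·-12·1² = 1 m; v ends -5 m/s.
1–5 s: v starts -5 m/s; Δx = -5·4 + ½·1·4² = -12 m; v ends -1 m/s.
5–10 s: v starts -1 m/s; Δx = -1·5 + ½·-5·5² = -67.5 m; v ends -26 m/s.
x(10) = 2 + Σ Δx = -76.5 m.

-76.5 m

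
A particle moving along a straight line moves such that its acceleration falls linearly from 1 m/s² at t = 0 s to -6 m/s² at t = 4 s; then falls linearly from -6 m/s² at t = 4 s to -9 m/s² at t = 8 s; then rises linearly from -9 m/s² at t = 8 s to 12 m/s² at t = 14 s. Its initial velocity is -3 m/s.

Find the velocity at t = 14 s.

Δv equals the area under the a-t graph; then v = v₀ + Δv.
0–4 s: ½(1 + -6)(4) = -10 m/s
4–8 s: ½(-6 + -9)(4) = -30 m/s
8–14 s: ½(-9 + 12)(6) = 9 m/s
Δv = -31 m/s, so v(14) = -3 + (-31) = -34 m/s.

-34 m/s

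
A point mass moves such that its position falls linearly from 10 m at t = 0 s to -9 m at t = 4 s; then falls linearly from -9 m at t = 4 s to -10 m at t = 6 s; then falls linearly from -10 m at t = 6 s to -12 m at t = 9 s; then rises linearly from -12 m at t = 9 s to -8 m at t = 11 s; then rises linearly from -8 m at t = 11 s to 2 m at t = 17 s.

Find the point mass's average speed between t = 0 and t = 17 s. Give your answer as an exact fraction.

36/17 m/s

Average speed = (total path length)/(elapsed time); on a piecewise-linear x-t graph the path length is Σ|Δx|.
0–4 s: |Δx| = |-9 − 10| = 19 m
4–6 s: |Δx| = |-10 − -9| = 1 m
6–9 s: |Δx| = |-12 − -10| = 2 m
9–11 s: |Δx| = |-8 − -12| = 4 m
11–17 s: |Δx| = |2 − -8| = 10 m
Total path = 36 m; average speed = 36/17 = 36/17 m/s.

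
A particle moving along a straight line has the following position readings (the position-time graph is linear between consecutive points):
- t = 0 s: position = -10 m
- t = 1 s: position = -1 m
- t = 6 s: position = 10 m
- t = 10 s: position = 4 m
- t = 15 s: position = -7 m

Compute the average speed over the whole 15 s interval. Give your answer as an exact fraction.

Average speed = (total path length)/(elapsed time); on a piecewise-linear x-t graph the path length is Σ|Δx|.
0–1 s: |Δx| = |-1 − -10| = 9 m
1–6 s: |Δx| = |10 − -1| = 11 m
6–10 s: |Δx| = |4 − 10| = 6 m
10–15 s: |Δx| = |-7 − 4| = 11 m
Total path = 37 m; average speed = 37/15 = 37/15 m/s.

37/15 m/s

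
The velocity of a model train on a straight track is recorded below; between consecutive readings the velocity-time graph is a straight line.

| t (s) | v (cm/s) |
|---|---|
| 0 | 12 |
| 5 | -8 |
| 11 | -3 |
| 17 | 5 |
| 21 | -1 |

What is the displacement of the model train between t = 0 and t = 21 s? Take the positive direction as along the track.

-9 cm

Displacement is the signed area under the v-t curve.
0–5 s: ½(12 + -8)(5) = 10 cm
5–11 s: ½(-8 + -3)(6) = -33 cm
11–17 s: ½(-3 + 5)(6) = 6 cm
17–21 s: ½(5 + -1)(4) = 8 cm
Net displacement = -9 cm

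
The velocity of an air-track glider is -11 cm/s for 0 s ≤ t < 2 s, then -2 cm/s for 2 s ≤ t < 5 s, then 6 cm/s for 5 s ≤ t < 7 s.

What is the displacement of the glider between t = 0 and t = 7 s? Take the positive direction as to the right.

-16 cm

Displacement is the signed area under the v-t curve.
0–2 s: -11 × 2 = -22 cm
2–5 s: -2 × 3 = -6 cm
5–7 s: 6 × 2 = 12 cm
Net displacement = -16 cm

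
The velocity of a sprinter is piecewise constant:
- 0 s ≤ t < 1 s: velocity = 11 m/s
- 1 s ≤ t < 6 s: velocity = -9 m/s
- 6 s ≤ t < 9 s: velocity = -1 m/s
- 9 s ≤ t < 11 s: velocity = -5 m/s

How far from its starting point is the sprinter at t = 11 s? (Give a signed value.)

Net displacement equals the area under the velocity-time graph (areas below the axis count negative).
0–1 s: 11 × 1 = 11 m
1–6 s: -9 × 5 = -45 m
6–9 s: -1 × 3 = -3 m
9–11 s: -5 × 2 = -10 m
Net displacement = -47 m

-47 m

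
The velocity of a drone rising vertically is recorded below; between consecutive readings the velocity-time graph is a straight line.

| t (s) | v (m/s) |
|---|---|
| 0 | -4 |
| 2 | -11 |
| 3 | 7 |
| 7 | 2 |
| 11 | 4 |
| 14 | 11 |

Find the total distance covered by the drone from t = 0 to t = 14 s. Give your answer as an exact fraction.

Distance (not displacement) is the total path length: add the absolute areas under v-t.
0–2 s: |½(-4 + -11)(2)| = 15 m
2–3 s: v = 0 at t = 47/18 s; triangle areas 121/36 + 49/36 = 85/18 m
3–7 s: |½(7 + 2)(4)| = 18 m
7–11 s: |½(2 + 4)(4)| = 12 m
11–14 s: |½(4 + 11)(3)| = 22.5 m
Total distance = 650/9 m

650/9 m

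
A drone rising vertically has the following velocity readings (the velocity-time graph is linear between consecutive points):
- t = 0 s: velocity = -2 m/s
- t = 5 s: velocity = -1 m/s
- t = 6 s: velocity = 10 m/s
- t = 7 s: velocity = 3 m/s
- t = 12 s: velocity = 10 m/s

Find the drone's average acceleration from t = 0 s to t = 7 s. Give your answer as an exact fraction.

5/7 m/s²

Average acceleration = Δv/Δt = (3 − -2)/(7 − 0) = 5/7 m/s².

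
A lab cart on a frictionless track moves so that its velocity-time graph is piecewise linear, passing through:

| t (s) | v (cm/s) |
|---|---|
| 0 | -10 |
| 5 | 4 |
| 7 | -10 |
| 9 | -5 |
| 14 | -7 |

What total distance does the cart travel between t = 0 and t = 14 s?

74 cm

Distance (not displacement) is the total path length: add the absolute areas under v-t.
0–5 s: v = 0 at t = 25/7 s; triangle areas 125/7 + 20/7 = 145/7 cm
5–7 s: v = 0 at t = 39/7 s; triangle areas 8/7 + 50/7 = 58/7 cm
7–9 s: |½(-10 + -5)(2)| = 15 cm
9–14 s: |½(-5 + -7)(5)| = 30 cm
Total distance = 74 cm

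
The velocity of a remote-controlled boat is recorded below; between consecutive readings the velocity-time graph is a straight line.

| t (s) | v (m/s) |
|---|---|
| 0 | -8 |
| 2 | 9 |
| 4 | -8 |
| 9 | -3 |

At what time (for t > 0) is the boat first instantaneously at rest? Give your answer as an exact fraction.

t = 16/17 s

v changes sign on 0–2 s (from -8 to 9); the graph is linear there, so v = 0 at t = 0 + (8)·(2 − 0)/(9 − -8) = 16/17 s.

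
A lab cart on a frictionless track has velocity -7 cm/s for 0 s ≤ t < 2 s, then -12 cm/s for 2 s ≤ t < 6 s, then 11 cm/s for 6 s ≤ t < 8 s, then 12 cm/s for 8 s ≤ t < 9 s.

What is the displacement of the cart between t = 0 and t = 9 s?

-28 cm

Displacement is the signed area under the v-t curve.
0–2 s: -7 × 2 = -14 cm
2–6 s: -12 × 4 = -48 cm
6–8 s: 11 × 2 = 22 cm
8–9 s: 12 × 1 = 12 cm
Net displacement = -28 cm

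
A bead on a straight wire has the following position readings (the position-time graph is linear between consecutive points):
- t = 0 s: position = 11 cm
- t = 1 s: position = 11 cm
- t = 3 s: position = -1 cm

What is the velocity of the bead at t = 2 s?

-6 cm/s

Velocity is the slope of the x-t graph on 1–3 s: (-1 − 11)/(3 − 1) = -6 cm/s.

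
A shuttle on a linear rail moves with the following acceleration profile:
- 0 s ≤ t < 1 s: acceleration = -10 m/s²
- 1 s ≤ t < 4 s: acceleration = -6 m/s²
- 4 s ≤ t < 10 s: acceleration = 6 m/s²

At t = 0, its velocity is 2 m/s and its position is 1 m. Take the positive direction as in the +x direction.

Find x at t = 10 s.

On each constant-a segment, Δv = aΔt and Δx = v₀Δt + ½aΔt²; chain segment to segment.
0–1 s: v starts 2 m/s; Δx = 2·1 + ½·-10·1² = -3 m; v ends -8 m/s.
1–4 s: v starts -8 m/s; Δx = -8·3 + ½·-6·3² = -51 m; v ends -26 m/s.
4–10 s: v starts -26 m/s; Δx = -26·6 + ½·6·6² = -48 m; v ends 10 m/s.
x(10) = 1 + Σ Δx = -101 m.

-101 m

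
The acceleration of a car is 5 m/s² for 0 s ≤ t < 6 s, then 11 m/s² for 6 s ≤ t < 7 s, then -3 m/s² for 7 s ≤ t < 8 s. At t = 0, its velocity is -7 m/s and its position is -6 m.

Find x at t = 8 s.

On each constant-a segment, Δv = aΔt and Δx = v₀Δt + ½aΔt²; chain segment to segment.
0–6 s: v starts -7 m/s; Δx = -7·6 + ½·5·6² = 48 m; v ends 23 m/s.
6–7 s: v starts 23 m/s; Δx = 23·1 + ½·11·1² = 28.5 m; v ends 34 m/s.
7–8 s: v starts 34 m/s; Δx = 34·1 + ½·-3·1² = 32.5 m; v ends 31 m/s.
x(8) = -6 + Σ Δx = 103 m.

103 m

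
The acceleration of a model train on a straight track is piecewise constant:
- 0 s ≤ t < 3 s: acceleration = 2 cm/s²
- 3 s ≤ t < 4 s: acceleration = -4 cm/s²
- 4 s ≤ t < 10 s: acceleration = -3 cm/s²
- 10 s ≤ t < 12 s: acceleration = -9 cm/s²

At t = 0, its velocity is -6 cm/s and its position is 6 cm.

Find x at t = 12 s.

-145 cm

On each constant-a segment, Δv = aΔt and Δx = v₀Δt + ½aΔt²; chain segment to segment.
0–3 s: v starts -6 cm/s; Δx = -6·3 + ½·2·3² = -9 cm; v ends 0 cm/s.
3–4 s: v starts 0 cm/s; Δx = 0·1 + ½·-4·1² = -2 cm; v ends -4 cm/s.
4–10 s: v starts -4 cm/s; Δx = -4·6 + ½·-3·6² = -78 cm; v ends -22 cm/s.
10–12 s: v starts -22 cm/s; Δx = -22·2 + ½·-9·2² = -62 cm; v ends -40 cm/s.
x(12) = 6 + Σ Δx = -145 cm.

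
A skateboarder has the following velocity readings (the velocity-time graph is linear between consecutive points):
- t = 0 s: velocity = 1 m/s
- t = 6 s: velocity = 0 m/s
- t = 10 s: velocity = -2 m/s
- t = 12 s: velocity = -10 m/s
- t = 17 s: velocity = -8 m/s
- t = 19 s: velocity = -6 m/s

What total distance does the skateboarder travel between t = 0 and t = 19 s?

78 m

Distance (not displacement) is the total path length: add the absolute areas under v-t.
0–6 s: |½(1 + 0)(6)| = 3 m
6–10 s: |½(0 + -2)(4)| = 4 m
10–12 s: |½(-2 + -10)(2)| = 12 m
12–17 s: |½(-10 + -8)(5)| = 45 m
17–19 s: |½(-8 + -6)(2)| = 14 m
Total distance = 78 m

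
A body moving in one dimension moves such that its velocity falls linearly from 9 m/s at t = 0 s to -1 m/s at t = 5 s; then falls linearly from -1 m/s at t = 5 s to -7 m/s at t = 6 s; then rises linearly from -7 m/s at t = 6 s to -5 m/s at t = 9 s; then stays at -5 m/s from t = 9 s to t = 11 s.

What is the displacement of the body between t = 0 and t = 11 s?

-12 m

Net displacement equals the area under the velocity-time graph (areas below the axis count negative).
0–5 s: ½(9 + -1)(5) = 20 m
5–6 s: ½(-1 + -7)(1) = -4 m
6–9 s: ½(-7 + -5)(3) = -18 m
9–11 s: -5 × 2 = -10 m
Net displacement = -12 m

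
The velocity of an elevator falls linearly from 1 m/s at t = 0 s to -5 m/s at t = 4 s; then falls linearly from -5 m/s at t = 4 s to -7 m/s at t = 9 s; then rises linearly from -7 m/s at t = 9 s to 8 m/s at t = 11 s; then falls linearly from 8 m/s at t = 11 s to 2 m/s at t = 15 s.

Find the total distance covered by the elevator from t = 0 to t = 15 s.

66.2 m

Distance (not displacement) is the total path length: add the absolute areas under v-t.
0–4 s: v = 0 at t = 2/3 s; triangle areas 1/3 + 25/3 = 26/3 m
4–9 s: |½(-5 + -7)(5)| = 30 m
9–11 s: v = 0 at t = 149/15 s; triangle areas 49/15 + 64/15 = 113/15 m
11–15 s: |½(8 + 2)(4)| = 20 m
Total distance = 66.2 m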